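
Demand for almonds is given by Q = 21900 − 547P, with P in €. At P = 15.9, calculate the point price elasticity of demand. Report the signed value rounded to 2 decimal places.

dQ/dP = −547. At P = 15.9, Q = 21900 − 547(15.9) = 13202.7.
Ed = (dQ/dP)·(P/Q) = −547 × (15.9/13202.7) = -0.6587…

-0.66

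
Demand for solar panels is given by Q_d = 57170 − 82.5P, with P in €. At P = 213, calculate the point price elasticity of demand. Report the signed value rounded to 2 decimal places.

dQ_d/dP = −82.5. At P = 213, Q_d = 57170 − 82.5(213) = 39597.5.
Ed = (dQ_d/dP)·(P/Q_d) = −82.5 × (213/39597.5) = -0.4437…

-0.44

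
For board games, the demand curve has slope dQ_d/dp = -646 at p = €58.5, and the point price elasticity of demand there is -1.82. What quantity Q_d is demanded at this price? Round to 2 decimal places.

20764.29

Ed = (dQ_d/dp)·(p/Q_d) ⇒ Q_d = (dQ_d/dp)·p/Ed = (-646)·58.5/(-1.82) = 20764.2857…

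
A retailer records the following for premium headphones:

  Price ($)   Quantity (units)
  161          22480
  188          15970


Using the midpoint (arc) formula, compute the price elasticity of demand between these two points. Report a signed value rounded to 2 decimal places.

%ΔQ = (15970 − 22480) / [(22480 + 15970)/2] = -6510/19225 = -0.338621…
%ΔP = (188 − 161) / [(161 + 188)/2] = 27/174.5 = 0.154727…
Arc Ed = %ΔQ / %ΔP = (-6510/19225) / (27/174.5) = -2.1884…

-2.19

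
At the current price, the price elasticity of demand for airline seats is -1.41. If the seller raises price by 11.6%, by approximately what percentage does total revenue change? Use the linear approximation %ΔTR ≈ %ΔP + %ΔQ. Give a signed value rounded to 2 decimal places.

-4.76%

%ΔQ ≈ Ed × %ΔP = (-1.41) × (+11.6%) = -16.3560%
%ΔTR ≈ %ΔP + %ΔQ = (+11.6%) + (-16.3560%) = -4.7560%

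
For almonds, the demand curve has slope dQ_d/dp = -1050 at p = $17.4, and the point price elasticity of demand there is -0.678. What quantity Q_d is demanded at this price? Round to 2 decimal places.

26946.90

Ed = (dQ_d/dp)·(p/Q_d) ⇒ Q_d = (dQ_d/dp)·p/Ed = (-1050)·17.4/(-0.678) = 26946.9026…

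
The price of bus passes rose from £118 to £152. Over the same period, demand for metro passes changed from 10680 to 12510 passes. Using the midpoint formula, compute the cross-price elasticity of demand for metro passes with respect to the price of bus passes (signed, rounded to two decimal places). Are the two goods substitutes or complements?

0.63; substitutes

%ΔQ_{metro passes} = (12510 − 10680)/avg = 1830/11595 = 0.157826…
%ΔP_{bus passes} = (152 − 118)/avg = 34/135 = 0.251851…
E_cross = (1830/11595) / (34/135) = 0.6266…
E_cross > 0 ⇒ the goods are substitutes.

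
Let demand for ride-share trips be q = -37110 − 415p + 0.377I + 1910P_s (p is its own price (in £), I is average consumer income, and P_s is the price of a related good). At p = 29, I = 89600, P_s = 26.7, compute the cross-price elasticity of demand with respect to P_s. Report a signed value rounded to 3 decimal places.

1.431

At the given values, q = -37110 − 415(29) + 0.377(89600) + 1910(26.7) = 35631.2.
∂q/∂P_s = 1910.
E = (1910) × (26.7/35631.2) = 1.43124…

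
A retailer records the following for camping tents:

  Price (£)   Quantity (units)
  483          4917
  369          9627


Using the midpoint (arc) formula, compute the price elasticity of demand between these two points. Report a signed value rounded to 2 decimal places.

%ΔQ = (9627 − 4917) / [(4917 + 9627)/2] = 4710/7272 = 0.647689…
%ΔP = (369 − 483) / [(483 + 369)/2] = -114/426 = -0.267605…
Arc Ed = %ΔQ / %ΔP = (4710/7272) / (-114/426) = -2.4203…

-2.42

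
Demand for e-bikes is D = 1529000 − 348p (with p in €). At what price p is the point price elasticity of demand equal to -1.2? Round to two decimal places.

2396.55

Ed = −348p/(1529000 − 348p). Set this equal to -1.2:
348p = 1.2·(1529000 − 348p) ⇒ 348p(1 + 1.2) = 1.2·1529000
p = 1.2·1529000 / (348·2.2) = 2396.5517…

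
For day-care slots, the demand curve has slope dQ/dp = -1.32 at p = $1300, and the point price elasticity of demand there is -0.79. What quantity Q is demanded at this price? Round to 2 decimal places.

2172.15

Ed = (dQ/dp)·(p/Q) ⇒ Q = (dQ/dp)·p/Ed = (-1.32)·1300/(-0.79) = 2172.1518…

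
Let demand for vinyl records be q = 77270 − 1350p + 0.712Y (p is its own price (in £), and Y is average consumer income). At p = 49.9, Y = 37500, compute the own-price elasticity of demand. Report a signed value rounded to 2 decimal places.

-1.84

At the given values, q = 77270 − 1350(49.9) + 0.712(37500) = 36605.
∂q/∂p = −1350.
E = (-1350) × (49.9/36605) = -1.8403…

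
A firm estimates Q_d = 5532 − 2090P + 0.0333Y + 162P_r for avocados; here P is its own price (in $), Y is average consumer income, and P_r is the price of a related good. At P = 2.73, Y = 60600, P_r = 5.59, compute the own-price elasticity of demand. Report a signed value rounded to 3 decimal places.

-2.075

At the given values, Q_d = 5532 − 2090(2.73) + 0.0333(60600) + 162(5.59) = 2749.86.
∂Q_d/∂P = −2090.
E = (-2090) × (2.73/2749.86) = -2.07490…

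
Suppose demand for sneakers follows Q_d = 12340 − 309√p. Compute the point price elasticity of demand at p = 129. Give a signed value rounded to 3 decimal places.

dQ_d/dp = −309/(2√p) = -13.603. At p = 129, Q_d = 8830.43.
Ed = (dQ_d/dp)·(p/Q_d) = (-13.603) × (129/8830.43) = -0.19871…

-0.199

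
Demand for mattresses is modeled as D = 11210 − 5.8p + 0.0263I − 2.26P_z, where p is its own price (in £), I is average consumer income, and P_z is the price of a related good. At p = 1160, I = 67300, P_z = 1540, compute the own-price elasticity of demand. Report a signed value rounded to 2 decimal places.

-2.43

At the given values, D = 11210 − 5.8(1160) + 0.0263(67300) − 2.26(1540) = 2771.59.
∂D/∂p = −5.8.
E = (-5.8) × (1160/2771.59) = -2.4274…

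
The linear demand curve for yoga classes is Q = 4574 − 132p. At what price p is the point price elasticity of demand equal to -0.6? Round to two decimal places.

Ed = −132p/(4574 − 132p). Set this equal to -0.6:
132p = 0.6·(4574 − 132p) ⇒ 132p(1 + 0.6) = 0.6·4574
p = 0.6·4574 / (132·1.6) = 12.9943…

12.99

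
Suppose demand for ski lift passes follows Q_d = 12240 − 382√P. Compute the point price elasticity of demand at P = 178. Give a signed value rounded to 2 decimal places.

-0.36

dQ_d/dP = −382/(2√P) = -14.3161. At P = 178, Q_d = 7143.48.
Ed = (dQ_d/dP)·(P/Q_d) = (-14.3161) × (178/7143.48) = -0.3567…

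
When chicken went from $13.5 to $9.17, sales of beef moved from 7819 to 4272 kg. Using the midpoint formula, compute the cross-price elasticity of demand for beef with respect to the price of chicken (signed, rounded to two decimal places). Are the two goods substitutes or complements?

%ΔQ_{beef} = (4272 − 7819)/avg = -3547/6045.5 = -0.586717…
%ΔP_{chicken} = (9.17 − 13.5)/avg = -4.33/11.335 = -0.382002…
E_cross = (-3547/6045.5) / (-4.33/11.335) = 1.5358…
E_cross > 0 ⇒ the goods are substitutes.

1.54; substitutes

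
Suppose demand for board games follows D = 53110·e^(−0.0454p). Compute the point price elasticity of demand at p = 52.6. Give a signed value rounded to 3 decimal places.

-2.388

dD/dp = −0.0454·D = -221.37. At p = 52.6, D = 4876.
Ed = (dD/dp)·(p/D) = (-221.37) × (52.6/4876) = -2.38804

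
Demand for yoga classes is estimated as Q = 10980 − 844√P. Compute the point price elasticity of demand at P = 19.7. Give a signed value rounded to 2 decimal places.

dQ/dP = −844/(2√P) = -95.0778. At P = 19.7, Q = 7233.93.
Ed = (dQ/dP)·(P/Q) = (-95.0778) × (19.7/7233.93) = -0.2589…

-0.26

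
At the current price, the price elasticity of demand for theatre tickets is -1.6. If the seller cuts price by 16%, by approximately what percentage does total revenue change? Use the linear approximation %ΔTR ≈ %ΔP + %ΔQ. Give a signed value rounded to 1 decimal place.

+9.6%

%ΔQ ≈ Ed × %ΔP = (-1.6) × (-16%) = +25.6000%
%ΔTR ≈ %ΔP + %ΔQ = (-16%) + (+25.6000%) = +9.6000%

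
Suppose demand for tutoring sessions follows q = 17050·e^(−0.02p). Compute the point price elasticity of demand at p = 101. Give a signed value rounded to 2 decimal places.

dq/dp = −0.02·q = -45.2355. At p = 101, q = 2261.78.
Ed = (dq/dp)·(p/q) = (-45.2355) × (101/2261.78) = -2.02

-2.02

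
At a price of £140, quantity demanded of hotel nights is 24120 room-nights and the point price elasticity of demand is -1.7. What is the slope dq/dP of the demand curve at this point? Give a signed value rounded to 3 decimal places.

Ed = (dq/dP)·(P/q) ⇒ dq/dP = Ed·q/P = (-1.7)·24120/140 = -292.88571…

-292.886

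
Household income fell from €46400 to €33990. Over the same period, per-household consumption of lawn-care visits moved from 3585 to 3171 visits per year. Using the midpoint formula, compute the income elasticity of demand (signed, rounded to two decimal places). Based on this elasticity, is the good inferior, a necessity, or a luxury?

%ΔQ = (3171 − 3585)/[( 3585 + 3171)/2] = -414/3378 = -0.122557…
%ΔIncome = (33990 − 46400)/[( 46400 + 33990)/2] = -12410/40195 = -0.308744…
E_income = (-414/3378) / (-12410/40195) = 0.3969…
0 < E_income < 1 ⇒ normal good, necessity.

0.40; necessity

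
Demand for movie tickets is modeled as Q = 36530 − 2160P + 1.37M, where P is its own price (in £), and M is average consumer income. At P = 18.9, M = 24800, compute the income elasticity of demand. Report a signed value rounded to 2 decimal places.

At the given values, Q = 36530 − 2160(18.9) + 1.37(24800) = 29682.
∂Q/∂M = 1.37.
E = (1.37) × (24800/29682) = 1.1446…

1.14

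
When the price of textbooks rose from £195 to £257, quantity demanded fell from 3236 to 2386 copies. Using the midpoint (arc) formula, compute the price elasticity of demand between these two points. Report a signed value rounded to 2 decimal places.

%ΔQ = (2386 − 3236) / [(3236 + 2386)/2] = -850/2811 = -0.302383…
%ΔP = (257 − 195) / [(195 + 257)/2] = 62/226 = 0.274336…
Arc Ed = %ΔQ / %ΔP = (-850/2811) / (62/226) = -1.1022…

-1.10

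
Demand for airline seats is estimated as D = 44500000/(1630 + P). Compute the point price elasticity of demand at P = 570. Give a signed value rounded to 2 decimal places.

dD/dP = −44500000/(1630 + P)² = -9.19421. At P = 570, D = 20227.3.
Ed = (dD/dP)·(P/D) = (-9.19421) × (570/20227.3) = -0.2590…

-0.26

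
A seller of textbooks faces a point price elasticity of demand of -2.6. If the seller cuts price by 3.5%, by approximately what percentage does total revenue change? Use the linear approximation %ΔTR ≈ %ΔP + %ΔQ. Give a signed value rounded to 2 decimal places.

+5.60%

%ΔQ ≈ Ed × %ΔP = (-2.6) × (-3.5%) = +9.1000%
%ΔTR ≈ %ΔP + %ΔQ = (-3.5%) + (+9.1000%) = +5.6000%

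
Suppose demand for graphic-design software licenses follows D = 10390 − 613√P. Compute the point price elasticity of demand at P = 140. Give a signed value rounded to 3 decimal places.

-1.156

dD/dP = −613/(2√P) = -25.904. At P = 140, D = 3136.89.
Ed = (dD/dP)·(P/D) = (-25.904) × (140/3136.89) = -1.15610…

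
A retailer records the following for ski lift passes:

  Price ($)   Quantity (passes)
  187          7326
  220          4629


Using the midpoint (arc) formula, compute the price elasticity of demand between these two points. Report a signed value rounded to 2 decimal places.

-2.78

%ΔQ = (4629 − 7326) / [(7326 + 4629)/2] = -2697/5977.5 = -0.451191…
%ΔP = (220 − 187) / [(187 + 220)/2] = 33/203.5 = 0.162162…
Arc Ed = %ΔQ / %ΔP = (-2697/5977.5) / (33/203.5) = -2.7823…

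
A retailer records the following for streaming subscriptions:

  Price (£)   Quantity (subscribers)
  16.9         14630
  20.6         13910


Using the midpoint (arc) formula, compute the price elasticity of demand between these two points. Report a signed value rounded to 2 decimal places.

%ΔQ = (13910 − 14630) / [(14630 + 13910)/2] = -720/14270 = -0.050455…
%ΔP = (20.6 − 16.9) / [(16.9 + 20.6)/2] = 3.7/18.75 = 0.197333…
Arc Ed = %ΔQ / %ΔP = (-720/14270) / (3.7/18.75) = -0.2556…

-0.26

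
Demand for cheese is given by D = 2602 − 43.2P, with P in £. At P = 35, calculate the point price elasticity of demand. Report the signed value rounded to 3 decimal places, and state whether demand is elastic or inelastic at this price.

dD/dP = −43.2. At P = 35, D = 2602 − 43.2(35) = 1090.
Ed = (dD/dP)·(P/D) = −43.2 × (35/1090) = -1.38715…
|Ed| = 1.387 > 1, so demand is elastic.

-1.387; elastic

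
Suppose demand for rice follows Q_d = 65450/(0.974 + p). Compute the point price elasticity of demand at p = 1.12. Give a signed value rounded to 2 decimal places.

-0.53

dQ_d/dp = −65450/(0.974 + p)² = -14926.4. At p = 1.12, Q_d = 31256.
Ed = (dQ_d/dp)·(p/Q_d) = (-14926.4) × (1.12/31256) = -0.5348…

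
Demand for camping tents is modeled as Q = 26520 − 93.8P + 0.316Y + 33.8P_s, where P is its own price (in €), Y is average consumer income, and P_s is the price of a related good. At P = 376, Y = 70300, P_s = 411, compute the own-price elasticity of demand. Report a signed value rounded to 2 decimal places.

-1.29

At the given values, Q = 26520 − 93.8(376) + 0.316(70300) + 33.8(411) = 27357.8.
∂Q/∂P = −93.8.
E = (-93.8) × (376/27357.8) = -1.2891…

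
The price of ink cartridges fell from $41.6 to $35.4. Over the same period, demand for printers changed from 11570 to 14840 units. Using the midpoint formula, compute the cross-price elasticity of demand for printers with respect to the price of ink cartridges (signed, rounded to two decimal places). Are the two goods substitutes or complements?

%ΔQ_{printers} = (14840 − 11570)/avg = 3270/13205 = 0.247633…
%ΔP_{ink cartridges} = (35.4 − 41.6)/avg = -6.2/38.5 = -0.161038…
E_cross = (3270/13205) / (-6.2/38.5) = -1.5377…
E_cross < 0 ⇒ the goods are complements.

-1.54; complements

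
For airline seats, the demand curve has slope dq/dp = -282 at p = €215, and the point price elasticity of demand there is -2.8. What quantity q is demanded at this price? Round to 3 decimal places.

21653.571

Ed = (dq/dp)·(p/q) ⇒ q = (dq/dp)·p/Ed = (-282)·215/(-2.8) = 21653.57142…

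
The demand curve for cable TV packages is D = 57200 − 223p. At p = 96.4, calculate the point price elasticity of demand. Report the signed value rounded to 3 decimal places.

dD/dp = −223. At p = 96.4, D = 57200 − 223(96.4) = 35702.8.
Ed = (dD/dp)·(p/D) = −223 × (96.4/35702.8) = -0.60211…

-0.602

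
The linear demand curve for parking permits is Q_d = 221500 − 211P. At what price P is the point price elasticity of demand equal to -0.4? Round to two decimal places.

Ed = −211P/(221500 − 211P). Set this equal to -0.4:
211P = 0.4·(221500 − 211P) ⇒ 211P(1 + 0.4) = 0.4·221500
P = 0.4·221500 / (211·1.4) = 299.9322…

299.93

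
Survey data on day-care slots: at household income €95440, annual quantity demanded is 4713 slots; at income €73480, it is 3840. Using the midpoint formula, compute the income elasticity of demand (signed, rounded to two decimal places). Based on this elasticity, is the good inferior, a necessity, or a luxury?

0.79; necessity

%ΔQ = (3840 − 4713)/[( 4713 + 3840)/2] = -873/4276.5 = -0.204138…
%ΔIncome = (73480 − 95440)/[( 95440 + 73480)/2] = -21960/84460 = -0.260004…
E_income = (-873/4276.5) / (-21960/84460) = 0.7851…
0 < E_income < 1 ⇒ normal good, necessity.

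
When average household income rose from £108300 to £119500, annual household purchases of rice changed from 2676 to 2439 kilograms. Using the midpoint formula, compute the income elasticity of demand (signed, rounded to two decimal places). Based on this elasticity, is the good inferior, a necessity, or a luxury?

%ΔQ = (2439 − 2676)/[( 2676 + 2439)/2] = -237/2557.5 = -0.092668…
%ΔIncome = (119500 − 108300)/[( 108300 + 119500)/2] = 11200/113900 = 0.098331…
E_income = (-237/2557.5) / (11200/113900) = -0.9424…
E_income < 0 ⇒ inferior good.

-0.94; inferior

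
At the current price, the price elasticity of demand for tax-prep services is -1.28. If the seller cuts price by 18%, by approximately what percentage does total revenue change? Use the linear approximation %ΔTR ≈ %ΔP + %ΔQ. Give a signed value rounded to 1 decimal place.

%ΔQ ≈ Ed × %ΔP = (-1.28) × (-18%) = +23.0400%
%ΔTR ≈ %ΔP + %ΔQ = (-18%) + (+23.0400%) = +5.0400%

+5.0%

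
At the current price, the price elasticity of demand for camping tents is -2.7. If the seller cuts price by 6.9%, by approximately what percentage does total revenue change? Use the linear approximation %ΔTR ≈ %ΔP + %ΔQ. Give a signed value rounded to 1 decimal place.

%ΔQ ≈ Ed × %ΔP = (-2.7) × (-6.9%) = +18.6300%
%ΔTR ≈ %ΔP + %ΔQ = (-6.9%) + (+18.6300%) = +11.7300%

+11.7%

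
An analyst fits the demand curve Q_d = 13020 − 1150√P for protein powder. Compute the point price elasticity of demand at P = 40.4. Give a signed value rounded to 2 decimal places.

dQ_d/dP = −1150/(2√P) = -90.4643. At P = 40.4, Q_d = 5710.49.
Ed = (dQ_d/dP)·(P/Q_d) = (-90.4643) × (40.4/5710.49) = -0.6400…

-0.64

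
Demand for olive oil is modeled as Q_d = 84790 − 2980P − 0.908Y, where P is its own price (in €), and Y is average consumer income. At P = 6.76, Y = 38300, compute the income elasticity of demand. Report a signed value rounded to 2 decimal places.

At the given values, Q_d = 84790 − 2980(6.76) − 0.908(38300) = 29868.8.
∂Q_d/∂Y = -0.908.
E = (-0.908) × (38300/29868.8) = -1.1643…

-1.16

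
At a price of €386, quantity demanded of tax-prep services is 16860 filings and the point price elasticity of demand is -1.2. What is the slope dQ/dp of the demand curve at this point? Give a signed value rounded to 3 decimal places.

Ed = (dQ/dp)·(p/Q) ⇒ dQ/dp = Ed·Q/p = (-1.2)·16860/386 = -52.41450…

-52.415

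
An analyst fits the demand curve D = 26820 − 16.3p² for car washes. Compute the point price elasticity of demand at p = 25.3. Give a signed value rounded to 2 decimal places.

-1.27

dD/dp = −2·16.3·p = -824.78. At p = 25.3, D = 16386.533.
Ed = (dD/dp)·(p/D) = (-824.78) × (25.3/16386.533) = -1.2734…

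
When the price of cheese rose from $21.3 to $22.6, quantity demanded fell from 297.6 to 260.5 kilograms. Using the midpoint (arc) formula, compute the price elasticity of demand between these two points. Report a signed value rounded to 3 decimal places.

-2.245

%ΔQ = (260.5 − 297.6) / [(297.6 + 260.5)/2] = -37.1/279.05 = -0.132951…
%ΔP = (22.6 − 21.3) / [(21.3 + 22.6)/2] = 1.3/21.95 = 0.059225…
Arc Ed = %ΔQ / %ΔP = (-37.1/279.05) / (1.3/21.95) = -2.24482…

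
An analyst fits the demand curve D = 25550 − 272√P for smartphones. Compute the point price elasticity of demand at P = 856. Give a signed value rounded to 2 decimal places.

-0.23

dD/dP = −272/(2√P) = -4.64838. At P = 856, D = 17592.
Ed = (dD/dP)·(P/D) = (-4.64838) × (856/17592) = -0.2261…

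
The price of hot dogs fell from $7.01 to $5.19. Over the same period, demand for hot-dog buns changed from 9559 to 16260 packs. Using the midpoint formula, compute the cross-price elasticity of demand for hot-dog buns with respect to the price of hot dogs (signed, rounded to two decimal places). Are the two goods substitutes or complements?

-1.74; complements

%ΔQ_{hot-dog buns} = (16260 − 9559)/avg = 6701/12909.5 = 0.519075…
%ΔP_{hot dogs} = (5.19 − 7.01)/avg = -1.82/6.1 = -0.298360…
E_cross = (6701/12909.5) / (-1.82/6.1) = -1.7397…
E_cross < 0 ⇒ the goods are complements.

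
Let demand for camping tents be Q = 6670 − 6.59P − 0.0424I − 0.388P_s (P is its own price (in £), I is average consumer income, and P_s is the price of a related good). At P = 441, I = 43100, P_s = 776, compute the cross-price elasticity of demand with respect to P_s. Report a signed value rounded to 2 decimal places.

-0.18

At the given values, Q = 6670 − 6.59(441) − 0.0424(43100) − 0.388(776) = 1635.282.
∂Q/∂P_s = -0.388.
E = (-0.388) × (776/1635.282) = -0.1841…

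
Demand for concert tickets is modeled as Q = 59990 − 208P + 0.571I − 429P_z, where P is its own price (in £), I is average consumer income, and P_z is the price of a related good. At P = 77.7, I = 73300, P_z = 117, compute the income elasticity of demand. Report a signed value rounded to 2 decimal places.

At the given values, Q = 59990 − 208(77.7) + 0.571(73300) − 429(117) = 35489.7.
∂Q/∂I = 0.571.
E = (0.571) × (73300/35489.7) = 1.1793…

1.18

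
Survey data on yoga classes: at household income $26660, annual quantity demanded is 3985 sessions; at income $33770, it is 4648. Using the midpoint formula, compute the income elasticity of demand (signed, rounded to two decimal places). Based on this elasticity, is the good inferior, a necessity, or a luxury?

%ΔQ = (4648 − 3985)/[( 3985 + 4648)/2] = 663/4316.5 = 0.153596…
%ΔIncome = (33770 − 26660)/[( 26660 + 33770)/2] = 7110/30215 = 0.235313…
E_income = (663/4316.5) / (7110/30215) = 0.6527…
0 < E_income < 1 ⇒ normal good, necessity.

0.65; necessity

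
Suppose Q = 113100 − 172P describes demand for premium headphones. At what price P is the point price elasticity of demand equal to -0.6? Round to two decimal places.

246.58

Ed = −172P/(113100 − 172P). Set this equal to -0.6:
172P = 0.6·(113100 − 172P) ⇒ 172P(1 + 0.6) = 0.6·113100
P = 0.6·113100 / (172·1.6) = 246.5843…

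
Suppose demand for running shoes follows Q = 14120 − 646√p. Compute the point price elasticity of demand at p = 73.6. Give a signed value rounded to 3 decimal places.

-0.323

dQ/dp = −646/(2√p) = -37.6499. At p = 73.6, Q = 8577.94.
Ed = (dQ/dp)·(p/Q) = (-37.6499) × (73.6/8577.94) = -0.32304…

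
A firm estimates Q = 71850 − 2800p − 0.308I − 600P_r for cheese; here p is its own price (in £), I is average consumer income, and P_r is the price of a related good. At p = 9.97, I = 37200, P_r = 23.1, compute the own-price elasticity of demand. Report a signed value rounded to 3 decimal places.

At the given values, Q = 71850 − 2800(9.97) − 0.308(37200) − 600(23.1) = 18616.4.
∂Q/∂p = −2800.
E = (-2800) × (9.97/18616.4) = -1.49953…

-1.500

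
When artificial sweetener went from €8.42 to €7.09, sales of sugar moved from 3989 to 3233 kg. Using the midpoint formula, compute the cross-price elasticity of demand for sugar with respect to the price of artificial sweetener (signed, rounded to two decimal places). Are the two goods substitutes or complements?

%ΔQ_{sugar} = (3233 − 3989)/avg = -756/3611 = -0.209360…
%ΔP_{artificial sweetener} = (7.09 − 8.42)/avg = -1.33/7.755 = -0.171502…
E_cross = (-756/3611) / (-1.33/7.755) = 1.2207…
E_cross > 0 ⇒ the goods are substitutes.

1.22; substitutes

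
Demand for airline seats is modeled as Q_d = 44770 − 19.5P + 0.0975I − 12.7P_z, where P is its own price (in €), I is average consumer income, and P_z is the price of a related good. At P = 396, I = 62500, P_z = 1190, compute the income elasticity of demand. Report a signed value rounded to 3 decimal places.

0.217

At the given values, Q_d = 44770 − 19.5(396) + 0.0975(62500) − 12.7(1190) = 28028.75.
∂Q_d/∂I = 0.0975.
E = (0.0975) × (62500/28028.75) = 0.21741…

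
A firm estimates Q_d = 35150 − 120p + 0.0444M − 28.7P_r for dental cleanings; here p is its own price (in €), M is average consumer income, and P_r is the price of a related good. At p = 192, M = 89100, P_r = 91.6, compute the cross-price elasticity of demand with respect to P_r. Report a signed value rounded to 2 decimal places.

-0.20

At the given values, Q_d = 35150 − 120(192) + 0.0444(89100) − 28.7(91.6) = 13437.12.
∂Q_d/∂P_r = -28.7.
E = (-28.7) × (91.6/13437.12) = -0.1956…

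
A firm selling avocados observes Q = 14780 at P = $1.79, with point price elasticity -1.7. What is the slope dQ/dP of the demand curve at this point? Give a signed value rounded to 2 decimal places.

-14036.87

Ed = (dQ/dP)·(P/Q) ⇒ dQ/dP = Ed·Q/P = (-1.7)·14780/1.79 = -14036.8715…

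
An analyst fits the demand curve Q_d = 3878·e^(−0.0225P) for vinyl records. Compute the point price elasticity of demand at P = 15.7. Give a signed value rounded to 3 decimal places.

-0.353

dQ_d/dP = −0.0225·Q_d = -61.288. At P = 15.7, Q_d = 2723.91.
Ed = (dQ_d/dP)·(P/Q_d) = (-61.288) × (15.7/2723.91) = -0.35325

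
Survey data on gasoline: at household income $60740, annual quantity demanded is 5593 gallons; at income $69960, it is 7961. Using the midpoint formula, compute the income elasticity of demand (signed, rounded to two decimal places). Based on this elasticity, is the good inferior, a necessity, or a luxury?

%ΔQ = (7961 − 5593)/[( 5593 + 7961)/2] = 2368/6777 = 0.349417…
%ΔIncome = (69960 − 60740)/[( 60740 + 69960)/2] = 9220/65350 = 0.141086…
E_income = (2368/6777) / (9220/65350) = 2.4766…
E_income > 1 ⇒ normal good, luxury.

2.48; luxury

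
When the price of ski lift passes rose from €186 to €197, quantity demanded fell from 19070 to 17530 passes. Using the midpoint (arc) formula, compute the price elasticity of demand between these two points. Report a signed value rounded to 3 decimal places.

%ΔQ = (17530 − 19070) / [(19070 + 17530)/2] = -1540/18300 = -0.084153…
%ΔP = (197 − 186) / [(186 + 197)/2] = 11/191.5 = 0.057441…
Arc Ed = %ΔQ / %ΔP = (-1540/18300) / (11/191.5) = -1.46502…

-1.465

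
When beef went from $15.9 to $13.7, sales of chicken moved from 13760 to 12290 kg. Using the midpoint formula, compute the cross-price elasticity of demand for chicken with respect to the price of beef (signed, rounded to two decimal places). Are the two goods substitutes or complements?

0.76; substitutes

%ΔQ_{chicken} = (12290 − 13760)/avg = -1470/13025 = -0.112859…
%ΔP_{beef} = (13.7 − 15.9)/avg = -2.2/14.8 = -0.148648…
E_cross = (-1470/13025) / (-2.2/14.8) = 0.7592…
E_cross > 0 ⇒ the goods are substitutes.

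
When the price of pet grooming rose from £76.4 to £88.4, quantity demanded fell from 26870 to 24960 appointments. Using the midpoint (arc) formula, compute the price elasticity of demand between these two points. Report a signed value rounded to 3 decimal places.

%ΔQ = (24960 − 26870) / [(26870 + 24960)/2] = -1910/25915 = -0.073702…
%ΔP = (88.4 − 76.4) / [(76.4 + 88.4)/2] = 12/82.4 = 0.145631…
Arc Ed = %ΔQ / %ΔP = (-1910/25915) / (12/82.4) = -0.50609…

-0.506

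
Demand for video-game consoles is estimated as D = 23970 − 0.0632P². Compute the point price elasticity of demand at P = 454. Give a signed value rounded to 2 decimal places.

-2.38

dD/dP = −2·0.0632·P = -57.3856. At P = 454, D = 10943.4688.
Ed = (dD/dP)·(P/D) = (-57.3856) × (454/10943.4688) = -2.3806…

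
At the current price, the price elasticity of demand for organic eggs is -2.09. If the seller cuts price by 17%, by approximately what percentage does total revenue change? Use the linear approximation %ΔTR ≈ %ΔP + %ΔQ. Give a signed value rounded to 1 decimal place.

%ΔQ ≈ Ed × %ΔP = (-2.09) × (-17%) = +35.5300%
%ΔTR ≈ %ΔP + %ΔQ = (-17%) + (+35.5300%) = +18.5300%

+18.5%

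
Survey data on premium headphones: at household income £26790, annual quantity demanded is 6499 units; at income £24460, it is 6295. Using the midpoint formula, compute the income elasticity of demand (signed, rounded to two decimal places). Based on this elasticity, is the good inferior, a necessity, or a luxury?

%ΔQ = (6295 − 6499)/[( 6499 + 6295)/2] = -204/6397 = -0.031889…
%ΔIncome = (24460 − 26790)/[( 26790 + 24460)/2] = -2330/25625 = -0.090926…
E_income = (-204/6397) / (-2330/25625) = 0.3507…
0 < E_income < 1 ⇒ normal good, necessity.

0.35; necessity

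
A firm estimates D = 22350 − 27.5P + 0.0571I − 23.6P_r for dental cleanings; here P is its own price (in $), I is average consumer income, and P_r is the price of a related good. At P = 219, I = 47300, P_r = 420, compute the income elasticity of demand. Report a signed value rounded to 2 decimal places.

At the given values, D = 22350 − 27.5(219) + 0.0571(47300) − 23.6(420) = 9116.33.
∂D/∂I = 0.0571.
E = (0.0571) × (47300/9116.33) = 0.2962…

0.30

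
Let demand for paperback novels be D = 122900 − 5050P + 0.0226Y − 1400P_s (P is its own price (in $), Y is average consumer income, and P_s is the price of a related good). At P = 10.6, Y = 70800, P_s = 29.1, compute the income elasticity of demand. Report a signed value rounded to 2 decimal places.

0.05

At the given values, D = 122900 − 5050(10.6) + 0.0226(70800) − 1400(29.1) = 30230.08.
∂D/∂Y = 0.0226.
E = (0.0226) × (70800/30230.08) = 0.0529…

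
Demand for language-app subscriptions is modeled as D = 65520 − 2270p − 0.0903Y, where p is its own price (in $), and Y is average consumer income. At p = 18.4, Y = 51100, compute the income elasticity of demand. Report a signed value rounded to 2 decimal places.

At the given values, D = 65520 − 2270(18.4) − 0.0903(51100) = 19137.67.
∂D/∂Y = -0.0903.
E = (-0.0903) × (51100/19137.67) = -0.2411…

-0.24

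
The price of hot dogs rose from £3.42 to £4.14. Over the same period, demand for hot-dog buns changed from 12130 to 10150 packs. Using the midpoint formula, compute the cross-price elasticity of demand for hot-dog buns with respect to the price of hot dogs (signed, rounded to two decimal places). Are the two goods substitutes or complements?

%ΔQ_{hot-dog buns} = (10150 − 12130)/avg = -1980/11140 = -0.177737…
%ΔP_{hot dogs} = (4.14 − 3.42)/avg = 0.72/3.78 = 0.190476…
E_cross = (-1980/11140) / (0.72/3.78) = -0.9331…
E_cross < 0 ⇒ the goods are complements.

-0.93; complements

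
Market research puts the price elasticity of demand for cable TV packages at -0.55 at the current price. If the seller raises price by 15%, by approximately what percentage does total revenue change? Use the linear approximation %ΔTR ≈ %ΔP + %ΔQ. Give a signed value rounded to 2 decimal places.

%ΔQ ≈ Ed × %ΔP = (-0.55) × (+15%) = -8.2500%
%ΔTR ≈ %ΔP + %ΔQ = (+15%) + (-8.2500%) = +6.7500%

+6.75%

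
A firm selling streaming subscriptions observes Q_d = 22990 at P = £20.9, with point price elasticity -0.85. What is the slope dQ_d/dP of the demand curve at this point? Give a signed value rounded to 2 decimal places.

-935.00

Ed = (dQ_d/dP)·(P/Q_d) ⇒ dQ_d/dP = Ed·Q_d/P = (-0.85)·22990/20.9 = -935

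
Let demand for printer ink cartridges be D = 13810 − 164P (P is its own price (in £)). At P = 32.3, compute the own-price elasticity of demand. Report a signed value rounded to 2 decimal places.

At the given values, D = 13810 − 164(32.3) = 8512.8.
∂D/∂P = −164.
E = (-164) × (32.3/8512.8) = -0.6222…

-0.62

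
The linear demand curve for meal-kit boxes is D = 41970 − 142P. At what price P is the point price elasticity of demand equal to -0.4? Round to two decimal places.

Ed = −142P/(41970 − 142P). Set this equal to -0.4:
142P = 0.4·(41970 − 142P) ⇒ 142P(1 + 0.4) = 0.4·41970
P = 0.4·41970 / (142·1.4) = 84.4466…

84.45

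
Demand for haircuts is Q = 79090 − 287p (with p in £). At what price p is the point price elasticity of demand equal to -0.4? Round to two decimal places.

Ed = −287p/(79090 − 287p). Set this equal to -0.4:
287p = 0.4·(79090 − 287p) ⇒ 287p(1 + 0.4) = 0.4·79090
p = 0.4·79090 / (287·1.4) = 78.7356…

78.74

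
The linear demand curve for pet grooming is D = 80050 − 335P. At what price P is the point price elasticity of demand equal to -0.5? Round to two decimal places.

Ed = −335P/(80050 − 335P). Set this equal to -0.5:
335P = 0.5·(80050 − 335P) ⇒ 335P(1 + 0.5) = 0.5·80050
P = 0.5·80050 / (335·1.5) = 79.6517…

79.65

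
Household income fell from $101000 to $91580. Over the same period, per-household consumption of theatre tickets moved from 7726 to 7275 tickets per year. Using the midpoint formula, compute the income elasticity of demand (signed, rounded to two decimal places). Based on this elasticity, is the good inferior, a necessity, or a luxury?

0.61; necessity

%ΔQ = (7275 − 7726)/[( 7726 + 7275)/2] = -451/7500.5 = -0.060129…
%ΔIncome = (91580 − 101000)/[( 101000 + 91580)/2] = -9420/96290 = -0.097829…
E_income = (-451/7500.5) / (-9420/96290) = 0.6146…
0 < E_income < 1 ⇒ normal good, necessity.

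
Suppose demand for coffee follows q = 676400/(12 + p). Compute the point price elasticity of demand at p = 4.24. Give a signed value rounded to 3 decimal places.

-0.261

dq/dp = −676400/(12 + p)² = -2564.67. At p = 4.24, q = 41650.2.
Ed = (dq/dp)·(p/q) = (-2564.67) × (4.24/41650.2) = -0.26108…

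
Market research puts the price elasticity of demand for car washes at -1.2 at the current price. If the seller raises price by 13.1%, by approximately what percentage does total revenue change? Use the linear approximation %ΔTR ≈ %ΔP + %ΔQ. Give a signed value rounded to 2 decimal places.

-2.62%

%ΔQ ≈ Ed × %ΔP = (-1.2) × (+13.1%) = -15.7200%
%ΔTR ≈ %ΔP + %ΔQ = (+13.1%) + (-15.7200%) = -2.6200%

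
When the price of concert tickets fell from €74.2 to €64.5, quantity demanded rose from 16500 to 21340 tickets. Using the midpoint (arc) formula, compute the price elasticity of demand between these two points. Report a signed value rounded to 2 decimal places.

-1.83

%ΔQ = (21340 − 16500) / [(16500 + 21340)/2] = 4840/18920 = 0.255813…
%ΔP = (64.5 − 74.2) / [(74.2 + 64.5)/2] = -9.7/69.35 = -0.139870…
Arc Ed = %ΔQ / %ΔP = (4840/18920) / (-9.7/69.35) = -1.8289…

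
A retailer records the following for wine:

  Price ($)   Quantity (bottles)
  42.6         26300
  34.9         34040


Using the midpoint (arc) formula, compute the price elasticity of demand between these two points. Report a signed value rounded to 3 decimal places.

%ΔQ = (34040 − 26300) / [(26300 + 34040)/2] = 7740/30170 = 0.256546…
%ΔP = (34.9 − 42.6) / [(42.6 + 34.9)/2] = -7.7/38.75 = -0.198709…
Arc Ed = %ΔQ / %ΔP = (7740/30170) / (-7.7/38.75) = -1.29106…

-1.291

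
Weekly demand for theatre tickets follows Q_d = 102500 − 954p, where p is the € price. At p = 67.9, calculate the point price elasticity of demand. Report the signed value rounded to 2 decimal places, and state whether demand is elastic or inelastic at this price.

dQ_d/dp = −954. At p = 67.9, Q_d = 102500 − 954(67.9) = 37723.4.
Ed = (dQ_d/dp)·(p/Q_d) = −954 × (67.9/37723.4) = -1.7171…
|Ed| = 1.72 > 1, so demand is elastic.

-1.72; elastic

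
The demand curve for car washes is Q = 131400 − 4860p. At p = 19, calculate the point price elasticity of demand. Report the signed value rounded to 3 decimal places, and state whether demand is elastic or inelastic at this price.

-2.364; elastic

dQ/dp = −4860. At p = 19, Q = 131400 − 4860(19) = 39060.
Ed = (dQ/dp)·(p/Q) = −4860 × (19/39060) = -2.36405…
|Ed| = 2.364 > 1, so demand is elastic.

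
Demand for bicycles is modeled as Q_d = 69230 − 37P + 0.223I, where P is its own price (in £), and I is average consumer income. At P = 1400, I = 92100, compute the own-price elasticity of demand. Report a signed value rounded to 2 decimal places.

-1.36

At the given values, Q_d = 69230 − 37(1400) + 0.223(92100) = 37968.3.
∂Q_d/∂P = −37.
E = (-37) × (1400/37968.3) = -1.3642…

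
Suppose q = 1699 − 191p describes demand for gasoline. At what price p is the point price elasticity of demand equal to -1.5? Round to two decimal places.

5.34

Ed = −191p/(1699 − 191p). Set this equal to -1.5:
191p = 1.5·(1699 − 191p) ⇒ 191p(1 + 1.5) = 1.5·1699
p = 1.5·1699 / (191·2.5) = 5.3371…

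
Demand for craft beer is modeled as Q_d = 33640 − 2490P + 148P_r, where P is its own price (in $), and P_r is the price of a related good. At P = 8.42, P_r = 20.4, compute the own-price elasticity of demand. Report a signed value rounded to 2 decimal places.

At the given values, Q_d = 33640 − 2490(8.42) + 148(20.4) = 15693.4.
∂Q_d/∂P = −2490.
E = (-2490) × (8.42/15693.4) = -1.3359…

-1.34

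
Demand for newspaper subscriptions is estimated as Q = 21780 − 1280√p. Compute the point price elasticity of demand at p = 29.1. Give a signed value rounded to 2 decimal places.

dQ/dp = −1280/(2√p) = -118.641. At p = 29.1, Q = 14875.1.
Ed = (dQ/dp)·(p/Q) = (-118.641) × (29.1/14875.1) = -0.2320…

-0.23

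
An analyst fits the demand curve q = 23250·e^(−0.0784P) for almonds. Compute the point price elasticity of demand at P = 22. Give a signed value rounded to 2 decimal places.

dq/dP = −0.0784·q = -324.839. At P = 22, q = 4143.35.
Ed = (dq/dP)·(P/q) = (-324.839) × (22/4143.35) = -1.7248

-1.72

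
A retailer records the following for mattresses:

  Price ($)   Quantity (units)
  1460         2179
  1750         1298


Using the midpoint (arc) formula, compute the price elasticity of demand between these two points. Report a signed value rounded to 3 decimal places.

%ΔQ = (1298 − 2179) / [(2179 + 1298)/2] = -881/1738.5 = -0.506758…
%ΔP = (1750 − 1460) / [(1460 + 1750)/2] = 290/1605 = 0.180685…
Arc Ed = %ΔQ / %ΔP = (-881/1738.5) / (290/1605) = -2.80464…

-2.805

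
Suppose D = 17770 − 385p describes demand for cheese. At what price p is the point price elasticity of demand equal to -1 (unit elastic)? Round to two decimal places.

23.08

Ed = −385p/(17770 − 385p). Set this equal to -1:
385p = 1·(17770 − 385p) ⇒ 385p(1 + 1) = 1·17770
p = 1·17770 / (385·2) = 23.0779…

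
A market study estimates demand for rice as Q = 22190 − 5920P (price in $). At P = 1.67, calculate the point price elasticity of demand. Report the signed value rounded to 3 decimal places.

dQ/dP = −5920. At P = 1.67, Q = 22190 − 5920(1.67) = 12303.6.
Ed = (dQ/dP)·(P/Q) = −5920 × (1.67/12303.6) = -0.80353…

-0.804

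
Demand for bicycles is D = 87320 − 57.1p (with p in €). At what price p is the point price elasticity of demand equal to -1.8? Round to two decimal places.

Ed = −57.1p/(87320 − 57.1p). Set this equal to -1.8:
57.1p = 1.8·(87320 − 57.1p) ⇒ 57.1p(1 + 1.8) = 1.8·87320
p = 1.8·87320 / (57.1·2.8) = 983.0873…

983.09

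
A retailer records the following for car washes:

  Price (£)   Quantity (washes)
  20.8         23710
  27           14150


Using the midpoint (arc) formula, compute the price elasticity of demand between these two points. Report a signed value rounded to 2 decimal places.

-1.95

%ΔQ = (14150 − 23710) / [(23710 + 14150)/2] = -9560/18930 = -0.505018…
%ΔP = (27 − 20.8) / [(20.8 + 27)/2] = 6.2/23.9 = 0.259414…
Arc Ed = %ΔQ / %ΔP = (-9560/18930) / (6.2/23.9) = -1.9467…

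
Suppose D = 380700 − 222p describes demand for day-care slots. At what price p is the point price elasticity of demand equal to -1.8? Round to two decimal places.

1102.41

Ed = −222p/(380700 − 222p). Set this equal to -1.8:
222p = 1.8·(380700 − 222p) ⇒ 222p(1 + 1.8) = 1.8·380700
p = 1.8·380700 / (222·2.8) = 1102.4131…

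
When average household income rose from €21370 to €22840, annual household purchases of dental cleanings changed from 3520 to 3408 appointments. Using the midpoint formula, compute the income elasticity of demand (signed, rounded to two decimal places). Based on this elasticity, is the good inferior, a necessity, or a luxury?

-0.49; inferior

%ΔQ = (3408 − 3520)/[( 3520 + 3408)/2] = -112/3464 = -0.032332…
%ΔIncome = (22840 − 21370)/[( 21370 + 22840)/2] = 1470/22105 = 0.066500…
E_income = (-112/3464) / (1470/22105) = -0.4861…
E_income < 0 ⇒ inferior good.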